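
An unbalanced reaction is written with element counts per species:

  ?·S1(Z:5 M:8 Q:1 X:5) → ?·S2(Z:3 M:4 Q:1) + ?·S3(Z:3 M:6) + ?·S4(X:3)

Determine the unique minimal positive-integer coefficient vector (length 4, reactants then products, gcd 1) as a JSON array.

Coefficients: [3, 3, 2, 5]

Z: 3·5 = 15 | 3·3+2·3+5·0 = 15
M: 3·8 = 24 | 3·4+2·6+5·0 = 24
Q: 3·1 = 3 | 3·1+2·0+5·0 = 3
X: 3·5 = 15 | 3·0+2·0+5·3 = 15
gcd(3,3,2,5) = 1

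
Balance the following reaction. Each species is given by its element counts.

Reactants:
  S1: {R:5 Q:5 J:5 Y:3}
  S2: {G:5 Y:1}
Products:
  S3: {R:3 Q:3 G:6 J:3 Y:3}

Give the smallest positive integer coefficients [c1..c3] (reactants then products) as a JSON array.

Coefficients: [3, 6, 5]

R: 3·5+6·0 = 15 | 5·3 = 15
Q: 3·5+6·0 = 15 | 5·3 = 15
G: 3·0+6·5 = 30 | 5·6 = 30
J: 3·5+6·0 = 15 | 5·3 = 15
Y: 3·3+6·1 = 15 | 5·3 = 15
gcd(3,6,5) = 1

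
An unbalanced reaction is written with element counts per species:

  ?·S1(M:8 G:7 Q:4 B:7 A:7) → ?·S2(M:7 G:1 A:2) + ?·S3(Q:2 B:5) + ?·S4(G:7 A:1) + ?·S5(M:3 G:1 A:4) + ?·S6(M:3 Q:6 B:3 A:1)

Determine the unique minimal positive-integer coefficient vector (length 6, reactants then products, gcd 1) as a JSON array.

M: 4·8 = 32 | 2·7+5·0+3·0+5·3+1·3 = 32
G: 4·7 = 28 | 2·1+5·0+3·7+5·1+1·0 = 28
Q: 4·4 = 16 | 2·0+5·2+3·0+5·0+1·6 = 16
B: 4·7 = 28 | 2·0+5·5+3·0+5·0+1·3 = 28
A: 4·7 = 28 | 2·2+5·0+3·1+5·4+1·1 = 28
gcd(4,2,5,3,5,1) = 1

Coefficients: [4, 2, 5, 3, 5, 1]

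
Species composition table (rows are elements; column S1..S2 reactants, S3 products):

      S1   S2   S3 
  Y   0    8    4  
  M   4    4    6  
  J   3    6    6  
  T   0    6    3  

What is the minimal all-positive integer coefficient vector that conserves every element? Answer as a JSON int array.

Y: 2·0+1·8 = 8 | 2·4 = 8
M: 2·4+1·4 = 12 | 2·6 = 12
J: 2·3+1·6 = 12 | 2·6 = 12
T: 2·0+1·6 = 6 | 2·3 = 6
gcd(2,1,2) = 1

Coefficients: [2, 1, 2]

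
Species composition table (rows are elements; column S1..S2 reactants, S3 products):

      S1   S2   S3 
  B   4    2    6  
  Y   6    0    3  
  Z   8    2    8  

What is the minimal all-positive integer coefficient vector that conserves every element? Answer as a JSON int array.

B: 1·4+4·2 = 12 | 2·6 = 12
Y: 1·6+4·0 = 6 | 2·3 = 6
Z: 1·8+4·2 = 16 | 2·8 = 16
gcd(1,4,2) = 1

Coefficients: [1, 4, 2]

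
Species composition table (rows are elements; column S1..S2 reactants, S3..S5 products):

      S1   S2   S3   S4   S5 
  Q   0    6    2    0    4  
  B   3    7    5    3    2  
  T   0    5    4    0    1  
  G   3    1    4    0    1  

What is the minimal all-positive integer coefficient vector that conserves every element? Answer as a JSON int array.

Q: 4·0+3·6 = 18 | 3·2+4·0+3·4 = 18
B: 4·3+3·7 = 33 | 3·5+4·3+3·2 = 33
T: 4·0+3·5 = 15 | 3·4+4·0+3·1 = 15
G: 4·3+3·1 = 15 | 3·4+4·0+3·1 = 15
gcd(4,3,3,4,3) = 1

Coefficients: [4, 3, 3, 4, 3]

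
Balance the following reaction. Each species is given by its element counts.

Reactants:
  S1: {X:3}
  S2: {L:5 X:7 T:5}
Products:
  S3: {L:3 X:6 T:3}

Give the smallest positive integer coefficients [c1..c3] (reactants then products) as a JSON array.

Coefficients: [3, 3, 5]

L: 3·0+3·5 = 15 | 5·3 = 15
X: 3·3+3·7 = 30 | 5·6 = 30
T: 3·0+3·5 = 15 | 5·3 = 15
gcd(3,3,5) = 1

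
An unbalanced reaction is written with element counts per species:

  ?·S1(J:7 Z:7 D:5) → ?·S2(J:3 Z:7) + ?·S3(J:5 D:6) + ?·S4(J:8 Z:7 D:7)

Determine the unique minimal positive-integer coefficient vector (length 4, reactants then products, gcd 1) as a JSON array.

J: 5·7 = 35 | 4·3+3·5+1·8 = 35
Z: 5·7 = 35 | 4·7+3·0+1·7 = 35
D: 5·5 = 25 | 4·0+3·6+1·7 = 25
gcd(5,4,3,1) = 1

Coefficients: [5, 4, 3, 1]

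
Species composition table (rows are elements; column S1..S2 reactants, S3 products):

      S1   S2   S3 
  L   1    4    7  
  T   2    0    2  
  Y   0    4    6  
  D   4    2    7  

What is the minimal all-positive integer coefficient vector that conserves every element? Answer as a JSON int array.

Coefficients: [2, 3, 2]

L: 2·1+3·4 = 14 | 2·7 = 14
T: 2·2+3·0 = 4 | 2·2 = 4
Y: 2·0+3·4 = 12 | 2·6 = 12
D: 2·4+3·2 = 14 | 2·7 = 14
gcd(2,3,2) = 1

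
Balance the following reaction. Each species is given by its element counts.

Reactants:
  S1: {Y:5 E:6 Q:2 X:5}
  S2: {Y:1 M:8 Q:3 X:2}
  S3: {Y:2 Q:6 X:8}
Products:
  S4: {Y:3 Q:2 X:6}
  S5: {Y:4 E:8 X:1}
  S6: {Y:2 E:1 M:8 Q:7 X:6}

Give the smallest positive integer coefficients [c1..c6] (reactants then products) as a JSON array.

Y: 5·5+6·1+4·2 = 39 | 5·3+3·4+6·2 = 39
E: 5·6+6·0+4·0 = 30 | 5·0+3·8+6·1 = 30
M: 5·0+6·8+4·0 = 48 | 5·0+3·0+6·8 = 48
Q: 5·2+6·3+4·6 = 52 | 5·2+3·0+6·7 = 52
X: 5·5+6·2+4·8 = 69 | 5·6+3·1+6·6 = 69
gcd(5,6,4,5,3,6) = 1

Coefficients: [5, 6, 4, 5, 3, 6]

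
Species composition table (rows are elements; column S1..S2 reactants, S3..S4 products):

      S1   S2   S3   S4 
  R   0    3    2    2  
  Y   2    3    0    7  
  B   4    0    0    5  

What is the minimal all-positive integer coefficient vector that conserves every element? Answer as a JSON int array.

R: 5·0+6·3 = 18 | 5·2+4·2 = 18
Y: 5·2+6·3 = 28 | 5·0+4·7 = 28
B: 5·4+6·0 = 20 | 5·0+4·5 = 20
gcd(5,6,5,4) = 1

Coefficients: [5, 6, 5, 4]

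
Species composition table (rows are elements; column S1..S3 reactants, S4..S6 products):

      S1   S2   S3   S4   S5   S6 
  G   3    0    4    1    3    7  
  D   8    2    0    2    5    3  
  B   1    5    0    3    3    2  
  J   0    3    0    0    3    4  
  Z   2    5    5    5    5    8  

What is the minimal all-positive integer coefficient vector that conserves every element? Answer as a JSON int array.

G: 2·3+5·0+6·4 = 30 | 6·1+1·3+3·7 = 30
D: 2·8+5·2+6·0 = 26 | 6·2+1·5+3·3 = 26
B: 2·1+5·5+6·0 = 27 | 6·3+1·3+3·2 = 27
J: 2·0+5·3+6·0 = 15 | 6·0+1·3+3·4 = 15
Z: 2·2+5·5+6·5 = 59 | 6·5+1·5+3·8 = 59
gcd(2,5,6,6,1,3) = 1

Coefficients: [2, 5, 6, 6, 1, 3]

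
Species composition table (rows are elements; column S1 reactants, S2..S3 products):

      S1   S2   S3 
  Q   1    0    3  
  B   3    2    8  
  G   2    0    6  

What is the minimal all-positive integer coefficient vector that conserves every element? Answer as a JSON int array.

Coefficients: [6, 1, 2]

Q: 6·1 = 6 | 1·0+2·3 = 6
B: 6·3 = 18 | 1·2+2·8 = 18
G: 6·2 = 12 | 1·0+2·6 = 12
gcd(6,1,2) = 1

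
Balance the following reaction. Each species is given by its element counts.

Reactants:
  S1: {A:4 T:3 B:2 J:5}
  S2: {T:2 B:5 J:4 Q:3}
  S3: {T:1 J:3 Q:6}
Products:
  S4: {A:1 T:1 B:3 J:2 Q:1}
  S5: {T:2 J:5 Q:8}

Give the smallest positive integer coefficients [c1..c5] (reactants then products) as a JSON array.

A: 1·4+2·0+5·0 = 4 | 4·1+4·0 = 4
T: 1·3+2·2+5·1 = 12 | 4·1+4·2 = 12
B: 1·2+2·5+5·0 = 12 | 4·3+4·0 = 12
J: 1·5+2·4+5·3 = 28 | 4·2+4·5 = 28
Q: 1·0+2·3+5·6 = 36 | 4·1+4·8 = 36
gcd(1,2,5,4,4) = 1

Coefficients: [1, 2, 5, 4, 4]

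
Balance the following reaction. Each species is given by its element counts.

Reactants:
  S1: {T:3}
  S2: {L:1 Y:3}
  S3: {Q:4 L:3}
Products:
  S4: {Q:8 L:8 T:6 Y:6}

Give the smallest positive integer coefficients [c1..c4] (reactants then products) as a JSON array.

Coefficients: [2, 2, 2, 1]

Q: 2·0+2·0+2·4 = 8 | 1·8 = 8
L: 2·0+2·1+2·3 = 8 | 1·8 = 8
T: 2·3+2·0+2·0 = 6 | 1·6 = 6
Y: 2·0+2·3+2·0 = 6 | 1·6 = 6
gcd(2,2,2,1) = 1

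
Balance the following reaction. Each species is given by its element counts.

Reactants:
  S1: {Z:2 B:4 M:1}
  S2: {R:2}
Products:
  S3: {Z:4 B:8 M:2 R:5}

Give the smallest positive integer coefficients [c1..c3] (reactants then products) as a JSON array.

Coefficients: [4, 5, 2]

Z: 4·2+5·0 = 8 | 2·4 = 8
B: 4·4+5·0 = 16 | 2·8 = 16
M: 4·1+5·0 = 4 | 2·2 = 4
R: 4·0+5·2 = 10 | 2·5 = 10
gcd(4,5,2) = 1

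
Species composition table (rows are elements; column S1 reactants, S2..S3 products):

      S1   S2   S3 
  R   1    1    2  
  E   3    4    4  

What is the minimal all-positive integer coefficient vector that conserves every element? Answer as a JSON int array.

R: 4·1 = 4 | 2·1+1·2 = 4
E: 4·3 = 12 | 2·4+1·4 = 12
gcd(4,2,1) = 1

Coefficients: [4, 2, 1]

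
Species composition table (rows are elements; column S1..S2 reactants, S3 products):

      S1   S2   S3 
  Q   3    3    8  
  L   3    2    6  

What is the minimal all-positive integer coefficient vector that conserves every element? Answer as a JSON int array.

Q: 2·3+6·3 = 24 | 3·8 = 24
L: 2·3+6·2 = 18 | 3·6 = 18
gcd(2,6,3) = 1

Coefficients: [2, 6, 3]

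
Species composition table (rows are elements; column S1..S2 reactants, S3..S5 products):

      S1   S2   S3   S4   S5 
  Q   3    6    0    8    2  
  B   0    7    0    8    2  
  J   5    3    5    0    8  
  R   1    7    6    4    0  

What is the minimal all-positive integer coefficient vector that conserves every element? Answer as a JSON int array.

Coefficients: [2, 6, 4, 5, 1]

Q: 2·3+6·6 = 42 | 4·0+5·8+1·2 = 42
B: 2·0+6·7 = 42 | 4·0+5·8+1·2 = 42
J: 2·5+6·3 = 28 | 4·5+5·0+1·8 = 28
R: 2·1+6·7 = 44 | 4·6+5·4+1·0 = 44
gcd(2,6,4,5,1) = 1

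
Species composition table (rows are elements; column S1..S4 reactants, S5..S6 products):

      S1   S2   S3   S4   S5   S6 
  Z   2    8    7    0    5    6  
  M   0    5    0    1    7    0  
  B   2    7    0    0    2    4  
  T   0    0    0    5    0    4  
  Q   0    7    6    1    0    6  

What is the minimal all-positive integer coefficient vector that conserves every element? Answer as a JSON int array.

Z: 5·2+2·8+2·7+4·0 = 40 | 2·5+5·6 = 40
M: 5·0+2·5+2·0+4·1 = 14 | 2·7+5·0 = 14
B: 5·2+2·7+2·0+4·0 = 24 | 2·2+5·4 = 24
T: 5·0+2·0+2·0+4·5 = 20 | 2·0+5·4 = 20
Q: 5·0+2·7+2·6+4·1 = 30 | 2·0+5·6 = 30
gcd(5,2,2,4,2,5) = 1

Coefficients: [5, 2, 2, 4, 2, 5]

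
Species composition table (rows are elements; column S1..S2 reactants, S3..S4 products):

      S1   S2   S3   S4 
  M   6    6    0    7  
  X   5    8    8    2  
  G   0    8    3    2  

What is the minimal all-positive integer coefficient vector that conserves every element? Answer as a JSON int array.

Coefficients: [4, 3, 4, 6]

M: 4·6+3·6 = 42 | 4·0+6·7 = 42
X: 4·5+3·8 = 44 | 4·8+6·2 = 44
G: 4·0+3·8 = 24 | 4·3+6·2 = 24
gcd(4,3,4,6) = 1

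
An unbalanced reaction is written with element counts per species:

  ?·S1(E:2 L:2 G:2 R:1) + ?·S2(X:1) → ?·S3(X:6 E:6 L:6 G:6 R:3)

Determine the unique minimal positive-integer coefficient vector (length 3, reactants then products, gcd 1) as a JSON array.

Coefficients: [3, 6, 1]

X: 3·0+6·1 = 6 | 1·6 = 6
E: 3·2+6·0 = 6 | 1·6 = 6
L: 3·2+6·0 = 6 | 1·6 = 6
G: 3·2+6·0 = 6 | 1·6 = 6
R: 3·1+6·0 = 3 | 1·3 = 3
gcd(3,6,1) = 1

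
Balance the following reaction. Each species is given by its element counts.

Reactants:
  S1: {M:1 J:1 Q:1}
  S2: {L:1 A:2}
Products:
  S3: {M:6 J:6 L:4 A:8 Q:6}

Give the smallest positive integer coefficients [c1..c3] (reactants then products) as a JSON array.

Coefficients: [6, 4, 1]

M: 6·1+4·0 = 6 | 1·6 = 6
J: 6·1+4·0 = 6 | 1·6 = 6
L: 6·0+4·1 = 4 | 1·4 = 4
A: 6·0+4·2 = 8 | 1·8 = 8
Q: 6·1+4·0 = 6 | 1·6 = 6
gcd(6,4,1) = 1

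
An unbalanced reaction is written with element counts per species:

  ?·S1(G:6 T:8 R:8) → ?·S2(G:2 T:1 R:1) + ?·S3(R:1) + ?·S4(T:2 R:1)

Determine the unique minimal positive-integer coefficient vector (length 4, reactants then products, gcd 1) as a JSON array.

Coefficients: [2, 6, 5, 5]

G: 2·6 = 12 | 6·2+5·0+5·0 = 12
T: 2·8 = 16 | 6·1+5·0+5·2 = 16
R: 2·8 = 16 | 6·1+5·1+5·1 = 16
gcd(2,6,5,5) = 1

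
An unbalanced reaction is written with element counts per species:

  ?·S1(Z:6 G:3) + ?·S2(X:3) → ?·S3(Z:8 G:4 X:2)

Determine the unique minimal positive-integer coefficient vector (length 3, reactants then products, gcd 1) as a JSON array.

Coefficients: [4, 2, 3]

Z: 4·6+2·0 = 24 | 3·8 = 24
G: 4·3+2·0 = 12 | 3·4 = 12
X: 4·0+2·3 = 6 | 3·2 = 6
gcd(4,2,3) = 1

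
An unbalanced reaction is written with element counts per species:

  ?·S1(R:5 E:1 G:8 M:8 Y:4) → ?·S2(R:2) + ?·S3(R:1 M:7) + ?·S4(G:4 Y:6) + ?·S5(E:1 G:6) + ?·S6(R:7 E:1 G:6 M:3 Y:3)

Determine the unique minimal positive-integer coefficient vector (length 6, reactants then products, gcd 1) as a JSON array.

Coefficients: [6, 5, 6, 3, 4, 2]

R: 6·5 = 30 | 5·2+6·1+3·0+4·0+2·7 = 30
E: 6·1 = 6 | 5·0+6·0+3·0+4·1+2·1 = 6
G: 6·8 = 48 | 5·0+6·0+3·4+4·6+2·6 = 48
M: 6·8 = 48 | 5·0+6·7+3·0+4·0+2·3 = 48
Y: 6·4 = 24 | 5·0+6·0+3·6+4·0+2·3 = 24
gcd(6,5,6,3,4,2) = 1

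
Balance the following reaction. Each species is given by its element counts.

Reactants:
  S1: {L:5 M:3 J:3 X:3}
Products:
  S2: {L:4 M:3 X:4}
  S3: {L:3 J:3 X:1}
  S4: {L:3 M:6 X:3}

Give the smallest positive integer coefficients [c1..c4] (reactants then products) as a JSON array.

L: 5·5 = 25 | 1·4+5·3+2·3 = 25
M: 5·3 = 15 | 1·3+5·0+2·6 = 15
J: 5·3 = 15 | 1·0+5·3+2·0 = 15
X: 5·3 = 15 | 1·4+5·1+2·3 = 15
gcd(5,1,5,2) = 1

Coefficients: [5, 1, 5, 2]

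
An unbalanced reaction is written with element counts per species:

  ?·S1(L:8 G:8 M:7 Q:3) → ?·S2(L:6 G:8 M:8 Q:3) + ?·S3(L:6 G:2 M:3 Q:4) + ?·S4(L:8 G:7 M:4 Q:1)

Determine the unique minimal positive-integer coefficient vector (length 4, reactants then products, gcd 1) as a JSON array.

Coefficients: [5, 3, 1, 2]

L: 5·8 = 40 | 3·6+1·6+2·8 = 40
G: 5·8 = 40 | 3·8+1·2+2·7 = 40
M: 5·7 = 35 | 3·8+1·3+2·4 = 35
Q: 5·3 = 15 | 3·3+1·4+2·1 = 15
gcd(5,3,1,2) = 1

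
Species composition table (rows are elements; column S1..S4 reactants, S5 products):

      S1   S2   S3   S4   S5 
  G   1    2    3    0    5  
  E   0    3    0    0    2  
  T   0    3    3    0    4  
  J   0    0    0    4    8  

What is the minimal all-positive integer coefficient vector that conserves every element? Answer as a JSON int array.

Coefficients: [5, 2, 2, 6, 3]

G: 5·1+2·2+2·3+6·0 = 15 | 3·5 = 15
E: 5·0+2·3+2·0+6·0 = 6 | 3·2 = 6
T: 5·0+2·3+2·3+6·0 = 12 | 3·4 = 12
J: 5·0+2·0+2·0+6·4 = 24 | 3·8 = 24
gcd(5,2,2,6,3) = 1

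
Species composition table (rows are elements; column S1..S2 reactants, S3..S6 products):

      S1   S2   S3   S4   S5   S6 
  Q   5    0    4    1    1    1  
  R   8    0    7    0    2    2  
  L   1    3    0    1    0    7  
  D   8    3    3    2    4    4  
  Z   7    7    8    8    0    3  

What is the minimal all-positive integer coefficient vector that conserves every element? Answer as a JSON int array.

Coefficients: [3, 2, 2, 2, 4, 1]

Q: 3·5+2·0 = 15 | 2·4+2·1+4·1+1·1 = 15
R: 3·8+2·0 = 24 | 2·7+2·0+4·2+1·2 = 24
L: 3·1+2·3 = 9 | 2·0+2·1+4·0+1·7 = 9
D: 3·8+2·3 = 30 | 2·3+2·2+4·4+1·4 = 30
Z: 3·7+2·7 = 35 | 2·8+2·8+4·0+1·3 = 35
gcd(3,2,2,2,4,1) = 1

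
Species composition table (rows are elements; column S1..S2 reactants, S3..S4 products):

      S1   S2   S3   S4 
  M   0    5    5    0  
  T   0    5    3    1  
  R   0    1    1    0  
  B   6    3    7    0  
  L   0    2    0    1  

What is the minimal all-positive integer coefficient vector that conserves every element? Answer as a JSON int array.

Coefficients: [2, 3, 3, 6]

M: 2·0+3·5 = 15 | 3·5+6·0 = 15
T: 2·0+3·5 = 15 | 3·3+6·1 = 15
R: 2·0+3·1 = 3 | 3·1+6·0 = 3
B: 2·6+3·3 = 21 | 3·7+6·0 = 21
L: 2·0+3·2 = 6 | 3·0+6·1 = 6
gcd(2,3,3,6) = 1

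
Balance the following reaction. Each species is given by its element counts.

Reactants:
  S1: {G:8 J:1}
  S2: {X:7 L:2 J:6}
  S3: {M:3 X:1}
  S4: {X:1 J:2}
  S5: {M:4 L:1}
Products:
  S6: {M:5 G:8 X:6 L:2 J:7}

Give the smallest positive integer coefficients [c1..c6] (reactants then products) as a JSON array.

M: 5·0+3·0+3·3+6·0+4·4 = 25 | 5·5 = 25
G: 5·8+3·0+3·0+6·0+4·0 = 40 | 5·8 = 40
X: 5·0+3·7+3·1+6·1+4·0 = 30 | 5·6 = 30
L: 5·0+3·2+3·0+6·0+4·1 = 10 | 5·2 = 10
J: 5·1+3·6+3·0+6·2+4·0 = 35 | 5·7 = 35
gcd(5,3,3,6,4,5) = 1

Coefficients: [5, 3, 3, 6, 4, 5]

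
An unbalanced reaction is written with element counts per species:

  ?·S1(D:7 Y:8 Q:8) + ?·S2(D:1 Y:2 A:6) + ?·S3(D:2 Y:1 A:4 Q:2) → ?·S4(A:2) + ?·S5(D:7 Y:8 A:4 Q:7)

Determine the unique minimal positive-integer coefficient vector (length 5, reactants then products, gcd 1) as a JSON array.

Coefficients: [3, 3, 2, 5, 4]

D: 3·7+3·1+2·2 = 28 | 5·0+4·7 = 28
Y: 3·8+3·2+2·1 = 32 | 5·0+4·8 = 32
A: 3·0+3·6+2·4 = 26 | 5·2+4·4 = 26
Q: 3·8+3·0+2·2 = 28 | 5·0+4·7 = 28
gcd(3,3,2,5,4) = 1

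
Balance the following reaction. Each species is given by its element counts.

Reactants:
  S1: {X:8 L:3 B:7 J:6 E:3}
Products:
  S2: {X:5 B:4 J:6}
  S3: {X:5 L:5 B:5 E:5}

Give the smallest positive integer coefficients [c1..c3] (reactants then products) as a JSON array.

Coefficients: [5, 5, 3]

X: 5·8 = 40 | 5·5+3·5 = 40
L: 5·3 = 15 | 5·0+3·5 = 15
B: 5·7 = 35 | 5·4+3·5 = 35
J: 5·6 = 30 | 5·6+3·0 = 30
E: 5·3 = 15 | 5·0+3·5 = 15
gcd(5,5,3) = 1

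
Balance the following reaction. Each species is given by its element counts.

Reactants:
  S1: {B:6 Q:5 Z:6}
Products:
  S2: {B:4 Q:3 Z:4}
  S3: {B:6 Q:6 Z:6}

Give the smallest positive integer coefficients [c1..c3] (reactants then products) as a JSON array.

B: 3·6 = 18 | 3·4+1·6 = 18
Q: 3·5 = 15 | 3·3+1·6 = 15
Z: 3·6 = 18 | 3·4+1·6 = 18
gcd(3,3,1) = 1

Coefficients: [3, 3, 1]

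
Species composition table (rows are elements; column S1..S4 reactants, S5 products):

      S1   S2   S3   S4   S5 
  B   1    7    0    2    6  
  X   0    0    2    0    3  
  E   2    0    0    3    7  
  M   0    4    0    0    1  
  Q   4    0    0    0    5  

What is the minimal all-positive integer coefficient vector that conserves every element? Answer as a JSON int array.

B: 5·1+1·7+6·0+6·2 = 24 | 4·6 = 24
X: 5·0+1·0+6·2+6·0 = 12 | 4·3 = 12
E: 5·2+1·0+6·0+6·3 = 28 | 4·7 = 28
M: 5·0+1·4+6·0+6·0 = 4 | 4·1 = 4
Q: 5·4+1·0+6·0+6·0 = 20 | 4·5 = 20
gcd(5,1,6,6,4) = 1

Coefficients: [5, 1, 6, 6, 4]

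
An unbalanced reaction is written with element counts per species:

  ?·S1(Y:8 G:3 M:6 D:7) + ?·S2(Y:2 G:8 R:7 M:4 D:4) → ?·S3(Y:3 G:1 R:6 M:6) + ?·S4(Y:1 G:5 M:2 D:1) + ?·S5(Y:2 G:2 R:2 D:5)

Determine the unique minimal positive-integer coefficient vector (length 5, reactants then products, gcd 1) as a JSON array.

Y: 2·8+4·2 = 24 | 3·3+5·1+5·2 = 24
G: 2·3+4·8 = 38 | 3·1+5·5+5·2 = 38
R: 2·0+4·7 = 28 | 3·6+5·0+5·2 = 28
M: 2·6+4·4 = 28 | 3·6+5·2+5·0 = 28
D: 2·7+4·4 = 30 | 3·0+5·1+5·5 = 30
gcd(2,4,3,5,5) = 1

Coefficients: [2, 4, 3, 5, 5]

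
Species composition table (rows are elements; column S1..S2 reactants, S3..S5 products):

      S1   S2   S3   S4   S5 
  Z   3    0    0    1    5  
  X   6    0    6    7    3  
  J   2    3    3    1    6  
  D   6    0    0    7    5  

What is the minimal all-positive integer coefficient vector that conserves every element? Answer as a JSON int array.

Coefficients: [6, 4, 1, 3, 3]

Z: 6·3+4·0 = 18 | 1·0+3·1+3·5 = 18
X: 6·6+4·0 = 36 | 1·6+3·7+3·3 = 36
J: 6·2+4·3 = 24 | 1·3+3·1+3·6 = 24
D: 6·6+4·0 = 36 | 1·0+3·7+3·5 = 36
gcd(6,4,1,3,3) = 1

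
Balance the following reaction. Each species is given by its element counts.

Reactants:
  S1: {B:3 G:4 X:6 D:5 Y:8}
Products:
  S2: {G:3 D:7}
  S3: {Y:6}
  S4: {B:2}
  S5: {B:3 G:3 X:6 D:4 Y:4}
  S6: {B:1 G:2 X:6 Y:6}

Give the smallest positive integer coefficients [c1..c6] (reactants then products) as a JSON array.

B: 5·3 = 15 | 3·0+2·0+4·2+1·3+4·1 = 15
G: 5·4 = 20 | 3·3+2·0+4·0+1·3+4·2 = 20
X: 5·6 = 30 | 3·0+2·0+4·0+1·6+4·6 = 30
D: 5·5 = 25 | 3·7+2·0+4·0+1·4+4·0 = 25
Y: 5·8 = 40 | 3·0+2·6+4·0+1·4+4·6 = 40
gcd(5,3,2,4,1,4) = 1

Coefficients: [5, 3, 2, 4, 1, 4]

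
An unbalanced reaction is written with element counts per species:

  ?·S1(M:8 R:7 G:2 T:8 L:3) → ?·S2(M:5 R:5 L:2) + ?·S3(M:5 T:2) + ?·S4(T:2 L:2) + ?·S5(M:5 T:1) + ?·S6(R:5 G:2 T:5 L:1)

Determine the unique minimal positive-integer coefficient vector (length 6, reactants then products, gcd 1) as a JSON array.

Coefficients: [5, 2, 3, 3, 3, 5]

M: 5·8 = 40 | 2·5+3·5+3·0+3·5+5·0 = 40
R: 5·7 = 35 | 2·5+3·0+3·0+3·0+5·5 = 35
G: 5·2 = 10 | 2·0+3·0+3·0+3·0+5·2 = 10
T: 5·8 = 40 | 2·0+3·2+3·2+3·1+5·5 = 40
L: 5·3 = 15 | 2·2+3·0+3·2+3·0+5·1 = 15
gcd(5,2,3,3,3,5) = 1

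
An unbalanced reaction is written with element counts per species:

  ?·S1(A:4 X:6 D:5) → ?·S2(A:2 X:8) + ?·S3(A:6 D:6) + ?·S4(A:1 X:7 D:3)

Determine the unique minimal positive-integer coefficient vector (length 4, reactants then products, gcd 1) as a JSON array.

Coefficients: [6, 1, 3, 4]

A: 6·4 = 24 | 1·2+3·6+4·1 = 24
X: 6·6 = 36 | 1·8+3·0+4·7 = 36
D: 6·5 = 30 | 1·0+3·6+4·3 = 30
gcd(6,1,3,4) = 1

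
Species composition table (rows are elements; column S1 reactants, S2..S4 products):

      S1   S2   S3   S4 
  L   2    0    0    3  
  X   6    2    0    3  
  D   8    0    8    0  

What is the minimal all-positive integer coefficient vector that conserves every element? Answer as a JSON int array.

Coefficients: [3, 6, 3, 2]

L: 3·2 = 6 | 6·0+3·0+2·3 = 6
X: 3·6 = 18 | 6·2+3·0+2·3 = 18
D: 3·8 = 24 | 6·0+3·8+2·0 = 24
gcd(3,6,3,2) = 1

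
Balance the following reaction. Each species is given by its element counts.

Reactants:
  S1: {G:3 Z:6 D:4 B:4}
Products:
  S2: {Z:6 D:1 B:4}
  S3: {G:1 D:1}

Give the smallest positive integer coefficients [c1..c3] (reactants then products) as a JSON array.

Coefficients: [1, 1, 3]

G: 1·3 = 3 | 1·0+3·1 = 3
Z: 1·6 = 6 | 1·6+3·0 = 6
D: 1·4 = 4 | 1·1+3·1 = 4
B: 1·4 = 4 | 1·4+3·0 = 4
gcd(1,1,3) = 1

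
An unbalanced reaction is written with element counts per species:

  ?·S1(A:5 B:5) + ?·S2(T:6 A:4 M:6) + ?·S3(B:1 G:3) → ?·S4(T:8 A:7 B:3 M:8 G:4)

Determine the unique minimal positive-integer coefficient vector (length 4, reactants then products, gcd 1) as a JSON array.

Coefficients: [1, 4, 4, 3]

T: 1·0+4·6+4·0 = 24 | 3·8 = 24
A: 1·5+4·4+4·0 = 21 | 3·7 = 21
B: 1·5+4·0+4·1 = 9 | 3·3 = 9
M: 1·0+4·6+4·0 = 24 | 3·8 = 24
G: 1·0+4·0+4·3 = 12 | 3·4 = 12
gcd(1,4,4,3) = 1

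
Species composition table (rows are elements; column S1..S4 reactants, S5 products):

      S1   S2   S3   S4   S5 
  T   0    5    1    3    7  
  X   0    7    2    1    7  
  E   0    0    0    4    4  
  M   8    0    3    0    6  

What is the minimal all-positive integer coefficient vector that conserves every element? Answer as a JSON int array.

T: 3·0+4·5+4·1+6·3 = 42 | 6·7 = 42
X: 3·0+4·7+4·2+6·1 = 42 | 6·7 = 42
E: 3·0+4·0+4·0+6·4 = 24 | 6·4 = 24
M: 3·8+4·0+4·3+6·0 = 36 | 6·6 = 36
gcd(3,4,4,6,6) = 1

Coefficients: [3, 4, 4, 6, 6]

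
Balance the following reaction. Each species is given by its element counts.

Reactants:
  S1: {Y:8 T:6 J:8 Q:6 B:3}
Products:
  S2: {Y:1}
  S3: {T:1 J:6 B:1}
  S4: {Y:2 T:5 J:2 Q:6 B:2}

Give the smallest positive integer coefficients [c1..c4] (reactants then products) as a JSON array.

Y: 1·8 = 8 | 6·1+1·0+1·2 = 8
T: 1·6 = 6 | 6·0+1·1+1·5 = 6
J: 1·8 = 8 | 6·0+1·6+1·2 = 8
Q: 1·6 = 6 | 6·0+1·0+1·6 = 6
B: 1·3 = 3 | 6·0+1·1+1·2 = 3
gcd(1,6,1,1) = 1

Coefficients: [1, 6, 1, 1]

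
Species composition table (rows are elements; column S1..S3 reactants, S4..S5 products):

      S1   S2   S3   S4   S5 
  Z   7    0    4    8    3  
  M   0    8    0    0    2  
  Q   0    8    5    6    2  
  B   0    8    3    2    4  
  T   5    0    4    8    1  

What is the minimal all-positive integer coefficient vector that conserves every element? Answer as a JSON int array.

Coefficients: [4, 1, 6, 5, 4]

Z: 4·7+1·0+6·4 = 52 | 5·8+4·3 = 52
M: 4·0+1·8+6·0 = 8 | 5·0+4·2 = 8
Q: 4·0+1·8+6·5 = 38 | 5·6+4·2 = 38
B: 4·0+1·8+6·3 = 26 | 5·2+4·4 = 26
T: 4·5+1·0+6·4 = 44 | 5·8+4·1 = 44
gcd(4,1,6,5,4) = 1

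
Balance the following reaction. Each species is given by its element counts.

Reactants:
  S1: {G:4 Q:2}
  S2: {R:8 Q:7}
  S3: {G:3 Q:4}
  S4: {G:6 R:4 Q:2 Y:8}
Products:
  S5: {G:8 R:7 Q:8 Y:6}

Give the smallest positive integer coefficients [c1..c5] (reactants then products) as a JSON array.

Coefficients: [2, 2, 2, 3, 4]

G: 2·4+2·0+2·3+3·6 = 32 | 4·8 = 32
R: 2·0+2·8+2·0+3·4 = 28 | 4·7 = 28
Q: 2·2+2·7+2·4+3·2 = 32 | 4·8 = 32
Y: 2·0+2·0+2·0+3·8 = 24 | 4·6 = 24
gcd(2,2,2,3,4) = 1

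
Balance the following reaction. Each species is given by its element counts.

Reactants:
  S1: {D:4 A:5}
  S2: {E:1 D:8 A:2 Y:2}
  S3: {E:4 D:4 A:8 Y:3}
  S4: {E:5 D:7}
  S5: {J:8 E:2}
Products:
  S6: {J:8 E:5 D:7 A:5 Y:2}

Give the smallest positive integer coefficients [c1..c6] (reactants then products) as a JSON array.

Coefficients: [1, 2, 2, 1, 5, 5]

J: 1·0+2·0+2·0+1·0+5·8 = 40 | 5·8 = 40
E: 1·0+2·1+2·4+1·5+5·2 = 25 | 5·5 = 25
D: 1·4+2·8+2·4+1·7+5·0 = 35 | 5·7 = 35
A: 1·5+2·2+2·8+1·0+5·0 = 25 | 5·5 = 25
Y: 1·0+2·2+2·3+1·0+5·0 = 10 | 5·2 = 10
gcd(1,2,2,1,5,5) = 1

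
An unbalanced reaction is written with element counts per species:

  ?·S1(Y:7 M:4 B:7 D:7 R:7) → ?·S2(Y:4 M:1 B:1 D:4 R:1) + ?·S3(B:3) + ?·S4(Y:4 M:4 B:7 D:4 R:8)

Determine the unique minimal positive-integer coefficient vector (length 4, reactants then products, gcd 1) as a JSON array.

Coefficients: [4, 4, 1, 3]

Y: 4·7 = 28 | 4·4+1·0+3·4 = 28
M: 4·4 = 16 | 4·1+1·0+3·4 = 16
B: 4·7 = 28 | 4·1+1·3+3·7 = 28
D: 4·7 = 28 | 4·4+1·0+3·4 = 28
R: 4·7 = 28 | 4·1+1·0+3·8 = 28
gcd(4,4,1,3) = 1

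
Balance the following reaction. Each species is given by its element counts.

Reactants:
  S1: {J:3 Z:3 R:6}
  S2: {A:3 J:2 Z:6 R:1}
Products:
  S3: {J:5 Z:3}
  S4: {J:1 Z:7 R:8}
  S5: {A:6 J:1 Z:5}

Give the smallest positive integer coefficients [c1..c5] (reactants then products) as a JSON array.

Coefficients: [1, 2, 1, 1, 1]

A: 1·0+2·3 = 6 | 1·0+1·0+1·6 = 6
J: 1·3+2·2 = 7 | 1·5+1·1+1·1 = 7
Z: 1·3+2·6 = 15 | 1·3+1·7+1·5 = 15
R: 1·6+2·1 = 8 | 1·0+1·8+1·0 = 8
gcd(1,2,1,1,1) = 1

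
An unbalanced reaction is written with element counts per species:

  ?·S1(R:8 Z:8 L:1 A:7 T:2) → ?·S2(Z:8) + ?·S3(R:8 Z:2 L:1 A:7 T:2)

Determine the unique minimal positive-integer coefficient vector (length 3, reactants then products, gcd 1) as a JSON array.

R: 4·8 = 32 | 3·0+4·8 = 32
Z: 4·8 = 32 | 3·8+4·2 = 32
L: 4·1 = 4 | 3·0+4·1 = 4
A: 4·7 = 28 | 3·0+4·7 = 28
T: 4·2 = 8 | 3·0+4·2 = 8
gcd(4,3,4) = 1

Coefficients: [4, 3, 4]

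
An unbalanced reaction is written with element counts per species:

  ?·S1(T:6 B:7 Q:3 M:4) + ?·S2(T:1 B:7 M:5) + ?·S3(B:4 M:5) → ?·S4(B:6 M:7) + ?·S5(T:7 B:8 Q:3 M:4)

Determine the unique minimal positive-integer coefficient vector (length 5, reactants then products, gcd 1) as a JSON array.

T: 1·6+1·1+6·0 = 7 | 5·0+1·7 = 7
B: 1·7+1·7+6·4 = 38 | 5·6+1·8 = 38
Q: 1·3+1·0+6·0 = 3 | 5·0+1·3 = 3
M: 1·4+1·5+6·5 = 39 | 5·7+1·4 = 39
gcd(1,1,6,5,1) = 1

Coefficients: [1, 1, 6, 5, 1]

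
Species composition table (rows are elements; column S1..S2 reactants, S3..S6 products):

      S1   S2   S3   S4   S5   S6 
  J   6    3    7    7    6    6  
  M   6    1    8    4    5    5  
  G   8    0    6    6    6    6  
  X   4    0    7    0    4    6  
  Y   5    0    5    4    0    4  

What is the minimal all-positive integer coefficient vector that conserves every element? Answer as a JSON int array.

Coefficients: [6, 6, 2, 4, 1, 1]

J: 6·6+6·3 = 54 | 2·7+4·7+1·6+1·6 = 54
M: 6·6+6·1 = 42 | 2·8+4·4+1·5+1·5 = 42
G: 6·8+6·0 = 48 | 2·6+4·6+1·6+1·6 = 48
X: 6·4+6·0 = 24 | 2·7+4·0+1·4+1·6 = 24
Y: 6·5+6·0 = 30 | 2·5+4·4+1·0+1·4 = 30
gcd(6,6,2,4,1,1) = 1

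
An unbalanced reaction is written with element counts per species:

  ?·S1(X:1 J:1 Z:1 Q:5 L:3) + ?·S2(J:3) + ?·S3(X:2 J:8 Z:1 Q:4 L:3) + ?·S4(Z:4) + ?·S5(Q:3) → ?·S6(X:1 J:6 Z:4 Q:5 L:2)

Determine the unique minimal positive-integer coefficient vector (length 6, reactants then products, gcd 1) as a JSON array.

X: 2·1+6·0+2·2+5·0+4·0 = 6 | 6·1 = 6
J: 2·1+6·3+2·8+5·0+4·0 = 36 | 6·6 = 36
Z: 2·1+6·0+2·1+5·4+4·0 = 24 | 6·4 = 24
Q: 2·5+6·0+2·4+5·0+4·3 = 30 | 6·5 = 30
L: 2·3+6·0+2·3+5·0+4·0 = 12 | 6·2 = 12
gcd(2,6,2,5,4,6) = 1

Coefficients: [2, 6, 2, 5, 4, 6]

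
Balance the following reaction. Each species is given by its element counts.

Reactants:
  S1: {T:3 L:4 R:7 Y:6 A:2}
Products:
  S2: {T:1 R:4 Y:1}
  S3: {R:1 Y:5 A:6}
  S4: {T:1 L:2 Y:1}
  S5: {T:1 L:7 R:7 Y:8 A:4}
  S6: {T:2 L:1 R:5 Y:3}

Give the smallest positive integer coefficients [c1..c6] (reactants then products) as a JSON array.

T: 5·3 = 15 | 3·1+1·0+5·1+1·1+3·2 = 15
L: 5·4 = 20 | 3·0+1·0+5·2+1·7+3·1 = 20
R: 5·7 = 35 | 3·4+1·1+5·0+1·7+3·5 = 35
Y: 5·6 = 30 | 3·1+1·5+5·1+1·8+3·3 = 30
A: 5·2 = 10 | 3·0+1·6+5·0+1·4+3·0 = 10
gcd(5,3,1,5,1,3) = 1

Coefficients: [5, 3, 1, 5, 1, 3]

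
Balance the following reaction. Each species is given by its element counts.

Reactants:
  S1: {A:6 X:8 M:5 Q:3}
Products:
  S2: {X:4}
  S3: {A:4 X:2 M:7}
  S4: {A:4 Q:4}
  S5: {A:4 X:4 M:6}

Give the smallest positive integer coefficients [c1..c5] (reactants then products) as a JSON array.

A: 4·6 = 24 | 6·0+2·4+3·4+1·4 = 24
X: 4·8 = 32 | 6·4+2·2+3·0+1·4 = 32
M: 4·5 = 20 | 6·0+2·7+3·0+1·6 = 20
Q: 4·3 = 12 | 6·0+2·0+3·4+1·0 = 12
gcd(4,6,2,3,1) = 1

Coefficients: [4, 6, 2, 3, 1]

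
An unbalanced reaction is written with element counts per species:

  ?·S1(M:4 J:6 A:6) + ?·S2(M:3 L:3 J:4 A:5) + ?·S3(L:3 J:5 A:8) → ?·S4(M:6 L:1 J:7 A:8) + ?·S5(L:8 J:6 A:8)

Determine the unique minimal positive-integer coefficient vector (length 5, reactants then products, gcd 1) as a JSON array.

Coefficients: [3, 6, 1, 5, 2]

M: 3·4+6·3+1·0 = 30 | 5·6+2·0 = 30
L: 3·0+6·3+1·3 = 21 | 5·1+2·8 = 21
J: 3·6+6·4+1·5 = 47 | 5·7+2·6 = 47
A: 3·6+6·5+1·8 = 56 | 5·8+2·8 = 56
gcd(3,6,1,5,2) = 1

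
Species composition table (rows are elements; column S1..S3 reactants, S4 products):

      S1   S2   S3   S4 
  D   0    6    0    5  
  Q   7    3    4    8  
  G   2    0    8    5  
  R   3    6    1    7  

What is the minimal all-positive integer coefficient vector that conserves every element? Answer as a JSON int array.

Coefficients: [3, 5, 3, 6]

D: 3·0+5·6+3·0 = 30 | 6·5 = 30
Q: 3·7+5·3+3·4 = 48 | 6·8 = 48
G: 3·2+5·0+3·8 = 30 | 6·5 = 30
R: 3·3+5·6+3·1 = 42 | 6·7 = 42
gcd(3,5,3,6) = 1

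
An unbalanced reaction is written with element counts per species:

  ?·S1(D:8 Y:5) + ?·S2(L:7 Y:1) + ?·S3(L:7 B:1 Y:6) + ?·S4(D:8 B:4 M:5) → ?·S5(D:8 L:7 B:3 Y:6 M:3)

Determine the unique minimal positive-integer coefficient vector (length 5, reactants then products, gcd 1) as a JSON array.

Coefficients: [2, 2, 3, 3, 5]

D: 2·8+2·0+3·0+3·8 = 40 | 5·8 = 40
L: 2·0+2·7+3·7+3·0 = 35 | 5·7 = 35
B: 2·0+2·0+3·1+3·4 = 15 | 5·3 = 15
Y: 2·5+2·1+3·6+3·0 = 30 | 5·6 = 30
M: 2·0+2·0+3·0+3·5 = 15 | 5·3 = 15
gcd(2,2,3,3,5) = 1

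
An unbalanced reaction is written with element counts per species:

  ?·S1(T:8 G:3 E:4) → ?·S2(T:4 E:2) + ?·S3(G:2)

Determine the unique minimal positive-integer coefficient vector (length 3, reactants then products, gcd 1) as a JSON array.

T: 2·8 = 16 | 4·4+3·0 = 16
G: 2·3 = 6 | 4·0+3·2 = 6
E: 2·4 = 8 | 4·2+3·0 = 8
gcd(2,4,3) = 1

Coefficients: [2, 4, 3]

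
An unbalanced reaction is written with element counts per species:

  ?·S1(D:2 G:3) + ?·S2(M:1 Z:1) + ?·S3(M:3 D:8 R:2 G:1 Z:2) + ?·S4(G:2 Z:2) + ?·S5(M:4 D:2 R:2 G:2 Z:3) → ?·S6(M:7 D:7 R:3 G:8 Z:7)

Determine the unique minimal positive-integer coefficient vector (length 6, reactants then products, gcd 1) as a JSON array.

Coefficients: [5, 5, 1, 3, 5, 4]

M: 5·0+5·1+1·3+3·0+5·4 = 28 | 4·7 = 28
D: 5·2+5·0+1·8+3·0+5·2 = 28 | 4·7 = 28
R: 5·0+5·0+1·2+3·0+5·2 = 12 | 4·3 = 12
G: 5·3+5·0+1·1+3·2+5·2 = 32 | 4·8 = 32
Z: 5·0+5·1+1·2+3·2+5·3 = 28 | 4·7 = 28
gcd(5,5,1,3,5,4) = 1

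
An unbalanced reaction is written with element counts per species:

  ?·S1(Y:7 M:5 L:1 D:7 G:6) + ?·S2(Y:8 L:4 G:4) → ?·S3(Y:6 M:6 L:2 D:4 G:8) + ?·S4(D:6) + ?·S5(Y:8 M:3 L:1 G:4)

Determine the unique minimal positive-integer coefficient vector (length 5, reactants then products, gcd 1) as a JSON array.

Y: 6·7+1·8 = 50 | 3·6+5·0+4·8 = 50
M: 6·5+1·0 = 30 | 3·6+5·0+4·3 = 30
L: 6·1+1·4 = 10 | 3·2+5·0+4·1 = 10
D: 6·7+1·0 = 42 | 3·4+5·6+4·0 = 42
G: 6·6+1·4 = 40 | 3·8+5·0+4·4 = 40
gcd(6,1,3,5,4) = 1

Coefficients: [6, 1, 3, 5, 4]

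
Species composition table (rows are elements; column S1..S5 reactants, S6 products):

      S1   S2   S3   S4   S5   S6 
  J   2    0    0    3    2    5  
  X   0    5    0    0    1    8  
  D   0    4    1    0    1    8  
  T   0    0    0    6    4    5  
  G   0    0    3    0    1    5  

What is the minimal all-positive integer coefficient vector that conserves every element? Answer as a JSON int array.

Coefficients: [5, 6, 6, 2, 2, 4]

J: 5·2+6·0+6·0+2·3+2·2 = 20 | 4·5 = 20
X: 5·0+6·5+6·0+2·0+2·1 = 32 | 4·8 = 32
D: 5·0+6·4+6·1+2·0+2·1 = 32 | 4·8 = 32
T: 5·0+6·0+6·0+2·6+2·4 = 20 | 4·5 = 20
G: 5·0+6·0+6·3+2·0+2·1 = 20 | 4·5 = 20
gcd(5,6,6,2,2,4) = 1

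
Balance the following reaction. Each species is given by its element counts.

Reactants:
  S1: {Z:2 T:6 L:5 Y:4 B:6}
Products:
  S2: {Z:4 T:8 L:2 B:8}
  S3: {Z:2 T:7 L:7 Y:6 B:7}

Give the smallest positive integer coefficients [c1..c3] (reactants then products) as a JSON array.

Coefficients: [6, 1, 4]

Z: 6·2 = 12 | 1·4+4·2 = 12
T: 6·6 = 36 | 1·8+4·7 = 36
L: 6·5 = 30 | 1·2+4·7 = 30
Y: 6·4 = 24 | 1·0+4·6 = 24
B: 6·6 = 36 | 1·8+4·7 = 36
gcd(6,1,4) = 1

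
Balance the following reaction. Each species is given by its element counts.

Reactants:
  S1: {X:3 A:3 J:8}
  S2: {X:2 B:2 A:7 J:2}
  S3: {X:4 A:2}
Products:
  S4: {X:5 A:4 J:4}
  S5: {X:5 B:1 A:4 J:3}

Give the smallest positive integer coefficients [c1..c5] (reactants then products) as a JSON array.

Coefficients: [3, 1, 6, 5, 2]

X: 3·3+1·2+6·4 = 35 | 5·5+2·5 = 35
B: 3·0+1·2+6·0 = 2 | 5·0+2·1 = 2
A: 3·3+1·7+6·2 = 28 | 5·4+2·4 = 28
J: 3·8+1·2+6·0 = 26 | 5·4+2·3 = 26
gcd(3,1,6,5,2) = 1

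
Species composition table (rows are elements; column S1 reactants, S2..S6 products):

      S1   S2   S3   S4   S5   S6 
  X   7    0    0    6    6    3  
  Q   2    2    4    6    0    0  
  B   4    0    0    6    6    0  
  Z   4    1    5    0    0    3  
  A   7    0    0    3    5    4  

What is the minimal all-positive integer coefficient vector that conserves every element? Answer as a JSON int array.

X: 6·7 = 42 | 1·0+1·0+1·6+3·6+6·3 = 42
Q: 6·2 = 12 | 1·2+1·4+1·6+3·0+6·0 = 12
B: 6·4 = 24 | 1·0+1·0+1·6+3·6+6·0 = 24
Z: 6·4 = 24 | 1·1+1·5+1·0+3·0+6·3 = 24
A: 6·7 = 42 | 1·0+1·0+1·3+3·5+6·4 = 42
gcd(6,1,1,1,3,6) = 1

Coefficients: [6, 1, 1, 1, 3, 6]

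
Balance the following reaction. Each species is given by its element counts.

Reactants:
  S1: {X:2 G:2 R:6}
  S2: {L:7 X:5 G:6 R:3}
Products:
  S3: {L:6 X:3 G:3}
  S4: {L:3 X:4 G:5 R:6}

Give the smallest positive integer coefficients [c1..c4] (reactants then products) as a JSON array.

Coefficients: [3, 6, 4, 6]

L: 3·0+6·7 = 42 | 4·6+6·3 = 42
X: 3·2+6·5 = 36 | 4·3+6·4 = 36
G: 3·2+6·6 = 42 | 4·3+6·5 = 42
R: 3·6+6·3 = 36 | 4·0+6·6 = 36
gcd(3,6,4,6) = 1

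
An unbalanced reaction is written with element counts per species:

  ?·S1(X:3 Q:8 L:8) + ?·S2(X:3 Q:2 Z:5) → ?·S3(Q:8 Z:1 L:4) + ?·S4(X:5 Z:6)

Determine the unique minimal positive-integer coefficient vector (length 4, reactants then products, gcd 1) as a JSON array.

Coefficients: [1, 4, 2, 3]

X: 1·3+4·3 = 15 | 2·0+3·5 = 15
Q: 1·8+4·2 = 16 | 2·8+3·0 = 16
Z: 1·0+4·5 = 20 | 2·1+3·6 = 20
L: 1·8+4·0 = 8 | 2·4+3·0 = 8
gcd(1,4,2,3) = 1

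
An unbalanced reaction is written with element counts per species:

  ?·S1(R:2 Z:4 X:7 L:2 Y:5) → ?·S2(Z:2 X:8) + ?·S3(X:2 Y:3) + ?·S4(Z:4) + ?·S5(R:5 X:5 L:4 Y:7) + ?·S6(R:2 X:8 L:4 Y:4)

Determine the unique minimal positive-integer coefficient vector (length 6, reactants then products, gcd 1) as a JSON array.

Coefficients: [6, 2, 4, 5, 2, 1]

R: 6·2 = 12 | 2·0+4·0+5·0+2·5+1·2 = 12
Z: 6·4 = 24 | 2·2+4·0+5·4+2·0+1·0 = 24
X: 6·7 = 42 | 2·8+4·2+5·0+2·5+1·8 = 42
L: 6·2 = 12 | 2·0+4·0+5·0+2·4+1·4 = 12
Y: 6·5 = 30 | 2·0+4·3+5·0+2·7+1·4 = 30
gcd(6,2,4,5,2,1) = 1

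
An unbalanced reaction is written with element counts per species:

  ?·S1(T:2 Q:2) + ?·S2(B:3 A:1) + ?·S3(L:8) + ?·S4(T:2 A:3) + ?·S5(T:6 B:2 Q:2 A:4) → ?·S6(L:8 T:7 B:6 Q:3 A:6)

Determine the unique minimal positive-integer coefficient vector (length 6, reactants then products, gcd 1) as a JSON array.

L: 3·0+6·0+4·8+2·0+3·0 = 32 | 4·8 = 32
T: 3·2+6·0+4·0+2·2+3·6 = 28 | 4·7 = 28
B: 3·0+6·3+4·0+2·0+3·2 = 24 | 4·6 = 24
Q: 3·2+6·0+4·0+2·0+3·2 = 12 | 4·3 = 12
A: 3·0+6·1+4·0+2·3+3·4 = 24 | 4·6 = 24
gcd(3,6,4,2,3,4) = 1

Coefficients: [3, 6, 4, 2, 3, 4]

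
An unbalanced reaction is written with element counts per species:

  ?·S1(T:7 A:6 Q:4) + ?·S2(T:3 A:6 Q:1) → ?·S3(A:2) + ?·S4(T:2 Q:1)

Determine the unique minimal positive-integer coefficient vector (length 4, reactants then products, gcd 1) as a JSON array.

T: 1·7+1·3 = 10 | 6·0+5·2 = 10
A: 1·6+1·6 = 12 | 6·2+5·0 = 12
Q: 1·4+1·1 = 5 | 6·0+5·1 = 5
gcd(1,1,6,5) = 1

Coefficients: [1, 1, 6, 5]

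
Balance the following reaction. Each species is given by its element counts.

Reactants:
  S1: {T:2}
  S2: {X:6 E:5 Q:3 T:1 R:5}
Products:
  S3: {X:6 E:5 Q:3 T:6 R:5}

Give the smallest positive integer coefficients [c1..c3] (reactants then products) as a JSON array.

Coefficients: [5, 2, 2]

X: 5·0+2·6 = 12 | 2·6 = 12
E: 5·0+2·5 = 10 | 2·5 = 10
Q: 5·0+2·3 = 6 | 2·3 = 6
T: 5·2+2·1 = 12 | 2·6 = 12
R: 5·0+2·5 = 10 | 2·5 = 10
gcd(5,2,2) = 1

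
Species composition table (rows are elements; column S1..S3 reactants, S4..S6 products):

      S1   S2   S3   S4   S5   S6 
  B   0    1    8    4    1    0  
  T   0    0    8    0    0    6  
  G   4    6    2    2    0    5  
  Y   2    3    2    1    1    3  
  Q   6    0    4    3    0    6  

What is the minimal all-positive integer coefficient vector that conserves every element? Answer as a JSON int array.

Coefficients: [5, 1, 3, 6, 1, 4]

B: 5·0+1·1+3·8 = 25 | 6·4+1·1+4·0 = 25
T: 5·0+1·0+3·8 = 24 | 6·0+1·0+4·6 = 24
G: 5·4+1·6+3·2 = 32 | 6·2+1·0+4·5 = 32
Y: 5·2+1·3+3·2 = 19 | 6·1+1·1+4·3 = 19
Q: 5·6+1·0+3·4 = 42 | 6·3+1·0+4·6 = 42
gcd(5,1,3,6,1,4) = 1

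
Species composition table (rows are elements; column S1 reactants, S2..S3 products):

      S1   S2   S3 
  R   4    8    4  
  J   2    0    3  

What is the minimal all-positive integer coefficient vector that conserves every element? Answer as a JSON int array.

Coefficients: [6, 1, 4]

R: 6·4 = 24 | 1·8+4·4 = 24
J: 6·2 = 12 | 1·0+4·3 = 12
gcd(6,1,4) = 1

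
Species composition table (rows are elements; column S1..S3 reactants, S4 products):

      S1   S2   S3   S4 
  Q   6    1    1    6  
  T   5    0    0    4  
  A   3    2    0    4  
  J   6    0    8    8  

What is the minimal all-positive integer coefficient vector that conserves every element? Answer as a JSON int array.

Q: 4·6+4·1+2·1 = 30 | 5·6 = 30
T: 4·5+4·0+2·0 = 20 | 5·4 = 20
A: 4·3+4·2+2·0 = 20 | 5·4 = 20
J: 4·6+4·0+2·8 = 40 | 5·8 = 40
gcd(4,4,2,5) = 1

Coefficients: [4, 4, 2, 5]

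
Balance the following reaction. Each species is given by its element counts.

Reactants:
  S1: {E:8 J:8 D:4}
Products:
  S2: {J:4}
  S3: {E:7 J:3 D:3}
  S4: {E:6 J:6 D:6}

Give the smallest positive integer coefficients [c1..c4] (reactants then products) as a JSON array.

E: 6·8 = 48 | 6·0+6·7+1·6 = 48
J: 6·8 = 48 | 6·4+6·3+1·6 = 48
D: 6·4 = 24 | 6·0+6·3+1·6 = 24
gcd(6,6,6,1) = 1

Coefficients: [6, 6, 6, 1]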